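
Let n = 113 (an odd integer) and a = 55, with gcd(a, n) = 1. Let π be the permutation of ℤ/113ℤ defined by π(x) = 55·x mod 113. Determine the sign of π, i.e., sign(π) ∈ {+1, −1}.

-1

Trace 14: π^k(14) = [14, 92, 88, 94, 85, 42, 50] for k=0..6.
π_55 has 2 disjoint cycles with lengths [112, 1] on {0,…,112}.
n − c = 113 − 2 = 111; sign = (−1)^111 = -1.
The Jacobi symbol (55|113) = -1 (Zolotarev) agrees.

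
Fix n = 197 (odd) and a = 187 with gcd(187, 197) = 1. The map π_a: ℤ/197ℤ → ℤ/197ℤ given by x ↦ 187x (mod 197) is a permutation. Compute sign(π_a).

+1

Start at x=61: 61 → 178 → 190 → 70 → 88 → 105 → 132 → … (one orbit).
π_187 has 5 disjoint cycles with lengths [49, 49, 49, 49, 1] on {0,…,196}.
sign(π) = (−1)^{n − #cycles} = (−1)^{197−5} = (−1)^192 = +1.
Zolotarev: (187|197) = +1, matching the cycle-count sign.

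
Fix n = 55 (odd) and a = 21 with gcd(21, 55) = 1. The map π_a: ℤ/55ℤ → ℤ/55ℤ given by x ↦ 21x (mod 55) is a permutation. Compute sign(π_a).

-1

Start at x=21: 21 → 1 → 21 (one orbit).
π_21 has 30 disjoint cycles with lengths [2, 2, 2, 2, 2, 2, 2, 2, 2, 2, 2, 2, 2, 2, 2, 2, 2, 2, 2, 2, 2, 2, 2, 2, 2, 1, 1, 1, 1, 1] on {0,…,54}.
30 cycles on 55: each ℓ→(−1)^(ℓ−1), product (−1)^25 = -1.
Check: (21/55) = -1 by Zolotarev.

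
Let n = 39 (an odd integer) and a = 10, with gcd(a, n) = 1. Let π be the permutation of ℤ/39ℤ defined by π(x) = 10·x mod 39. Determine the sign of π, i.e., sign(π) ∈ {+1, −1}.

Start at x=16: 16 → 4 → 1 → 10 → 22 → 25 → 16 (one orbit).
Decompose π into cycles: lengths [6, 6, 6, 6, 6, 6, 1, 1, 1] (9 cycles, including the fixed point 0).
Σ(ℓ_i−1) = 39−9 = 30; sign = (−1)^30 = +1.
The Jacobi symbol (10|39) = +1 (Zolotarev) agrees.

+1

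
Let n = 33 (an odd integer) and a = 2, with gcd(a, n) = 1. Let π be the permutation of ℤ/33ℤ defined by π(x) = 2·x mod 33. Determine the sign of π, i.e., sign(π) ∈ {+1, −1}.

Start at x=29: 29 → 25 → 17 → 1 → 2 → 4 → 8 → … (one orbit).
5 cycles of lengths [10, 10, 10, 2, 1].
Σ(ℓ_i−1) = 33−5 = 28; sign = (−1)^28 = +1.
Check: (2/33) = +1 by Zolotarev.

+1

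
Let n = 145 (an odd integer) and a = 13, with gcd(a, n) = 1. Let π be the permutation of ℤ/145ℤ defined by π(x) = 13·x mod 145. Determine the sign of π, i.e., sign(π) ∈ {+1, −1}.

-1

Orbit of 92 under x↦13x: [92, 36, 33, 139, 67, 1, 13]… (length divides ord_145(13)).
Cycle type of π: 28×4 + 14×2 + 4 + 1; total 8 cycles.
With 8 cycles on 145 points, sign = (−1)^{145−8} = -1.
The Jacobi symbol (13|145) = -1 (Zolotarev) agrees.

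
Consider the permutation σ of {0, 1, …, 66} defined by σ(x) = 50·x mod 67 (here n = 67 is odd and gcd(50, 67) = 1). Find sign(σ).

-1

Orbit of 53 under x↦50x: [53, 37, 41, 40, 57, 36, 58]… (length divides ord_67(50)).
Cycle lengths of π_50 on ℤ/67ℤ: [66, 1]; 2 cycles in total.
sign(π) = (−1)^{n − #cycles} = (−1)^{67−2} = (−1)^65 = -1.
The Jacobi symbol (50|67) = -1 (Zolotarev) agrees.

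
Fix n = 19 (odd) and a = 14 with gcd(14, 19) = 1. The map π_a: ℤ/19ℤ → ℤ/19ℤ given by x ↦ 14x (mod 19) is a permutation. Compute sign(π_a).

-1

Start at x=7: 7 → 3 → 4 → 18 → 5 → 13 → 11 → … (one orbit).
2 cycles of lengths [18, 1].
With 2 cycles on 19 points, sign = (−1)^{19−2} = -1.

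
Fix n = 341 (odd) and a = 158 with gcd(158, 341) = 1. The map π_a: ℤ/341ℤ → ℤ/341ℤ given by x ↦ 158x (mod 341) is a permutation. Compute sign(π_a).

-1

Start at x=202: 202 → 203 → 20 → 91 → 56 → 323 → 225 → … (one orbit).
14 cycles of lengths [30, 30, 30, 30, 30, 30, 30, 30, 30, 30, 30, 5, 5, 1].
sign(π) = (−1)^{n − #cycles} = (−1)^{341−14} = (−1)^327 = -1.
Via Zolotarev, sign(π_{158}) = (158|341) = -1.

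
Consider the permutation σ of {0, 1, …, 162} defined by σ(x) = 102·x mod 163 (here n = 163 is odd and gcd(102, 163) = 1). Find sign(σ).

Trace 141: π^k(141) = [141, 38, 127, 77, 30, 126, 138] for k=0..6.
The orbit structure of x ↦ 102x mod 163: 4 orbits of sizes [54, 54, 54, 1].
Σ(ℓ_i−1) = 163−4 = 159; sign = (−1)^159 = -1.

-1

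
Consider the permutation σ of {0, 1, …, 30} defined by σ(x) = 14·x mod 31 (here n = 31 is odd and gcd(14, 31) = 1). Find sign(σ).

+1

Trace 14: π^k(14) = [14, 10, 16, 7, 5, 8, 19] for k=0..6.
Decompose π into cycles: lengths [15, 15, 1] (3 cycles, including the fixed point 0).
3 cycles on 31: each ℓ→(−1)^(ℓ−1), product (−1)^28 = +1.
Via Zolotarev, sign(π_{14}) = (14|31) = +1.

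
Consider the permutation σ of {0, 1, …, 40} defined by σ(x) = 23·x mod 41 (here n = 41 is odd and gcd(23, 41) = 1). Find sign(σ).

+1

Start at x=25: 25 → 1 → 23 → 37 → 31 → 16 → 40 → … (one orbit).
Cycle type of π: 10×4 + 1; total 5 cycles.
n − c = 41 − 5 = 36; sign = (−1)^36 = +1.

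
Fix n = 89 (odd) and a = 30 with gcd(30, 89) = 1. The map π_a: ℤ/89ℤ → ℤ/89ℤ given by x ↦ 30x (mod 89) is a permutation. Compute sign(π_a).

-1

Start at x=22: 22 → 37 → 42 → 14 → 64 → 51 → 17 → … (one orbit).
Decompose π into cycles: lengths [88, 1] (2 cycles, including the fixed point 0).
sign(π) = (−1)^{n − #cycles} = (−1)^{89−2} = (−1)^87 = -1.
Zolotarev: (30|89) = -1, matching the cycle-count sign.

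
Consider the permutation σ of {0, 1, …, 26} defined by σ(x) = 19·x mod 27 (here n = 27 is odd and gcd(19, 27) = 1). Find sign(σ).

+1

Orbit of 19 under x↦19x: [19, 10, 1]… (length divides ord_27(19)).
π_19 has 15 disjoint cycles with lengths [3, 3, 3, 3, 3, 3, 1, 1, 1, 1, 1, 1, 1, 1, 1] on {0,…,26}.
15 cycles on 27: each ℓ→(−1)^(ℓ−1), product (−1)^12 = +1.
Via Zolotarev, sign(π_{19}) = (19|27) = +1.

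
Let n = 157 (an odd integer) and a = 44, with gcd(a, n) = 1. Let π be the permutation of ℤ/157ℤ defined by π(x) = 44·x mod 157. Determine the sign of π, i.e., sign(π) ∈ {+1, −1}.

+1

Trace 89: π^k(89) = [89, 148, 75, 3, 132, 156, 113] for k=0..6.
Cycle type of π: 78×2 + 1; total 3 cycles.
sign(π) = (−1)^{n − #cycles} = (−1)^{157−3} = (−1)^154 = +1.
Via Zolotarev, sign(π_{44}) = (44|157) = +1.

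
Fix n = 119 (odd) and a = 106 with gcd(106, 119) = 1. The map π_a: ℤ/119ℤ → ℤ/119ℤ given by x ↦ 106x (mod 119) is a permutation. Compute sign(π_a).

Start at x=64: 64 → 1 → 106 → 50 → 64 (one orbit).
Cycle type of π: 4×28 + 1×7; total 35 cycles.
119 − 35 = 84 transpositions; sign(π) = (−1)^84 = +1.

+1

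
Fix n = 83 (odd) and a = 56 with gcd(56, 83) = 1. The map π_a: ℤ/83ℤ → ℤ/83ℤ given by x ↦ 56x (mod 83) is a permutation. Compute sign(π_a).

Orbit of 42 under x↦56x: [42, 28, 74, 77, 79, 25, 72]… (length divides ord_83(56)).
The orbit structure of x ↦ 56x mod 83: 2 orbits of sizes [82, 1].
2 cycles on 83: each ℓ→(−1)^(ℓ−1), product (−1)^81 = -1.

-1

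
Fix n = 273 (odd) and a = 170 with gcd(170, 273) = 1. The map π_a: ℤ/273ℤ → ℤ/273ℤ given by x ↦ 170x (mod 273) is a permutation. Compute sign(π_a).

-1

Start at x=53: 53 → 1 → 170 → 235 → 92 → 79 → 53 (one orbit).
Cycle lengths of π_170 on ℤ/273ℤ: [6, 6, 6, 6, 6, 6, 6, 6, 6, 6, 6, 6, 6, 6, 6, 6, 6, 6, 6, 6, 6, 6, 6, 6, 6, 6, 3, 3, 3, 3, 3, 3, 3, 3, 3, 3, 3, 3, 3, 3, 3, 3, 3, 3, 3, 3, 3, 3, 3, 3, 3, 3, 2, 2, 2, 2, 2, 2, 2, 2, 2, 2, 2, 2, 2, 1, 1, 1, 1, 1, 1, 1, 1, 1, 1, 1, 1, 1]; 78 cycles in total.
sign(π) = (−1)^{n − #cycles} = (−1)^{273−78} = (−1)^195 = -1.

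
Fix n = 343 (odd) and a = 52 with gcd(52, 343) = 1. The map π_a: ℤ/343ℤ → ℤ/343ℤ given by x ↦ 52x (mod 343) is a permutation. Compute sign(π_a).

Trace 33: π^k(33) = [33, 1, 52, 303, 321, 228, 194] for k=0..6.
π_52 has 4 disjoint cycles with lengths [294, 42, 6, 1] on {0,…,342}.
With 4 cycles on 343 points, sign = (−1)^{343−4} = -1.
Zolotarev: (52|343) = -1, matching the cycle-count sign.

-1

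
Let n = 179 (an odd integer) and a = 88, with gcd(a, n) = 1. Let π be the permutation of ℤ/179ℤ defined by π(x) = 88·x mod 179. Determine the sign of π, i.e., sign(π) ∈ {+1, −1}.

+1

Orbit of 19 under x↦88x: [19, 61, 177, 3, 85, 141, 57]… (length divides ord_179(88)).
Cycle type of π: 89×2 + 1; total 3 cycles.
With 3 cycles on 179 points, sign = (−1)^{179−3} = +1.
Zolotarev: (88|179) = +1, matching the cycle-count sign.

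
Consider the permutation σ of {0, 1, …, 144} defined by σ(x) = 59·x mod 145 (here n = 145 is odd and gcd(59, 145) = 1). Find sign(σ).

Start at x=1: 1 → 59 → 1 (one orbit).
87 cycles of lengths [2, 2, 2, 2, 2, 2, 2, 2, 2, 2, 2, 2, 2, 2, 2, 2, 2, 2, 2, 2, 2, 2, 2, 2, 2, 2, 2, 2, 2, 2, 2, 2, 2, 2, 2, 2, 2, 2, 2, 2, 2, 2, 2, 2, 2, 2, 2, 2, 2, 2, 2, 2, 2, 2, 2, 2, 2, 2, 1, 1, 1, 1, 1, 1, 1, 1, 1, 1, 1, 1, 1, 1, 1, 1, 1, 1, 1, 1, 1, 1, 1, 1, 1, 1, 1, 1, 1].
n − c = 145 − 87 = 58; sign = (−1)^58 = +1.
(59|145)_J = +1 (Zolotarev's lemma cross-check).

+1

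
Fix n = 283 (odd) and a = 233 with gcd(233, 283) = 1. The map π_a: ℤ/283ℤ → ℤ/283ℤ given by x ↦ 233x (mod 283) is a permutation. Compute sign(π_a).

Start at x=250: 250 → 235 → 136 → 275 → 117 → 93 → 161 → … (one orbit).
Cycle lengths of π_233 on ℤ/283ℤ: [141, 141, 1]; 3 cycles in total.
3 cycles on 283: each ℓ→(−1)^(ℓ−1), product (−1)^280 = +1.

+1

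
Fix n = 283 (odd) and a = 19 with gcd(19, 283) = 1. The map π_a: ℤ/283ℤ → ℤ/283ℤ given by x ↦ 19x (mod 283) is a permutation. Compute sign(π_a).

Trace 108: π^k(108) = [108, 71, 217, 161, 229, 106, 33] for k=0..6.
Cycle lengths of π_19 on ℤ/283ℤ: [94, 94, 94, 1]; 4 cycles in total.
sign(π) = (−1)^{n − #cycles} = (−1)^{283−4} = (−1)^279 = -1.
The Jacobi symbol (19|283) = -1 (Zolotarev) agrees.

-1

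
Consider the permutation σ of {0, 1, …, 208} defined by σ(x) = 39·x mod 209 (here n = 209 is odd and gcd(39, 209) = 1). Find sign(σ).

Orbit of 134 under x↦39x: [134, 1, 39, 58, 172, 20, 153]… (length divides ord_209(39)).
Cycle type of π: 10×19 + 1×19; total 38 cycles.
209 − 38 = 171 transpositions; sign(π) = (−1)^171 = -1.

-1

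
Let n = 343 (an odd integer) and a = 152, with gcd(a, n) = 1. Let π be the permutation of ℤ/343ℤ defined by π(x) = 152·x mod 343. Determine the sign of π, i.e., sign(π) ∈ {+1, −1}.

Trace 247: π^k(247) = [247, 157, 197, 103, 221, 321, 86] for k=0..6.
4 cycles of lengths [294, 42, 6, 1].
With 4 cycles on 343 points, sign = (−1)^{343−4} = -1.

-1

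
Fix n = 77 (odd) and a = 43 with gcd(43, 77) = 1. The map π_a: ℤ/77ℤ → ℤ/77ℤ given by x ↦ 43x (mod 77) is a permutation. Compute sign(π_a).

-1

Orbit of 1 under x↦43x: [1, 43]… (length divides ord_77(43)).
The orbit structure of x ↦ 43x mod 77: 42 orbits of sizes [2, 2, 2, 2, 2, 2, 2, 2, 2, 2, 2, 2, 2, 2, 2, 2, 2, 2, 2, 2, 2, 2, 2, 2, 2, 2, 2, 2, 2, 2, 2, 2, 2, 2, 2, 1, 1, 1, 1, 1, 1, 1].
n − c = 77 − 42 = 35; sign = (−1)^35 = -1.
The Jacobi symbol (43|77) = -1 (Zolotarev) agrees.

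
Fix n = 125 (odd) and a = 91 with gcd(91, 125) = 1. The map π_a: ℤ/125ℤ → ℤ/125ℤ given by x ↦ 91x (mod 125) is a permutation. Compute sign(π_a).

Trace 86: π^k(86) = [86, 76, 41, 106, 21, 36, 26] for k=0..6.
The orbit structure of x ↦ 91x mod 125: 13 orbits of sizes [25, 25, 25, 25, 5, 5, 5, 5, 1, 1, 1, 1, 1].
Σ(ℓ_i−1) = 125−13 = 112; sign = (−1)^112 = +1.

+1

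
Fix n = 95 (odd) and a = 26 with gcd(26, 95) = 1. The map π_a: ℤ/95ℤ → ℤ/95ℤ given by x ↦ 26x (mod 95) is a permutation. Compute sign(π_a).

Trace 11: π^k(11) = [11, 1, 26] for k=0..2.
Cycle lengths of π_26 on ℤ/95ℤ: [3, 3, 3, 3, 3, 3, 3, 3, 3, 3, 3, 3, 3, 3, 3, 3, 3, 3, 3, 3, 3, 3, 3, 3, 3, 3, 3, 3, 3, 3, 1, 1, 1, 1, 1]; 35 cycles in total.
n − c = 95 − 35 = 60; sign = (−1)^60 = +1.
The Jacobi symbol (26|95) = +1 (Zolotarev) agrees.

+1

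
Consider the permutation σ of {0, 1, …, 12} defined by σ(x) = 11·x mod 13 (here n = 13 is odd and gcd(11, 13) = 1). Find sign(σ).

-1

Start at x=5: 5 → 3 → 7 → 12 → 2 → 9 → 8 → … (one orbit).
Cycle type of π: 12 + 1; total 2 cycles.
n − c = 13 − 2 = 11; sign = (−1)^11 = -1.
Check: (11/13) = -1 by Zolotarev.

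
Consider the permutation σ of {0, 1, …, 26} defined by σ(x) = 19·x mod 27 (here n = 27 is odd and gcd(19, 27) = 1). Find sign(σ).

+1

Orbit of 19 under x↦19x: [19, 10, 1]… (length divides ord_27(19)).
π_19 has 15 disjoint cycles with lengths [3, 3, 3, 3, 3, 3, 1, 1, 1, 1, 1, 1, 1, 1, 1] on {0,…,26}.
sign(π) = (−1)^{n − #cycles} = (−1)^{27−15} = (−1)^12 = +1.
Check: (19/27) = +1 by Zolotarev.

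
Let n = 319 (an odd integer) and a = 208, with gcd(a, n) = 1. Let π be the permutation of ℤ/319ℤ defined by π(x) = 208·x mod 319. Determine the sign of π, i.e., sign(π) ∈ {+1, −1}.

-1

Start at x=23: 23 → 318 → 111 → 120 → 78 → 274 → 210 → … (one orbit).
28 cycles of lengths [14, 14, 14, 14, 14, 14, 14, 14, 14, 14, 14, 14, 14, 14, 14, 14, 14, 14, 14, 14, 14, 14, 2, 2, 2, 2, 2, 1].
With 28 cycles on 319 points, sign = (−1)^{319−28} = -1.
Check: (208/319) = -1 by Zolotarev.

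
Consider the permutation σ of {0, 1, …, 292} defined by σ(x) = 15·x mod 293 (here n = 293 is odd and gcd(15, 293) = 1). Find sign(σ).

Trace 167: π^k(167) = [167, 161, 71, 186, 153, 244, 144] for k=0..6.
Decompose π into cycles: lengths [146, 146, 1] (3 cycles, including the fixed point 0).
3 cycles on 293: each ℓ→(−1)^(ℓ−1), product (−1)^290 = +1.
Zolotarev: (15|293) = +1, matching the cycle-count sign.

+1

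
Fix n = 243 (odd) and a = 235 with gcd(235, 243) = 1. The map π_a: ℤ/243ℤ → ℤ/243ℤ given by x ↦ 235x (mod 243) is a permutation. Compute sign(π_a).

+1

Orbit of 163 under x↦235x: [163, 154, 226, 136, 127, 199, 109]… (length divides ord_243(235)).
Cycle type of π: 27×6 + 9×6 + 3×6 + 1×9; total 27 cycles.
With 27 cycles on 243 points, sign = (−1)^{243−27} = +1.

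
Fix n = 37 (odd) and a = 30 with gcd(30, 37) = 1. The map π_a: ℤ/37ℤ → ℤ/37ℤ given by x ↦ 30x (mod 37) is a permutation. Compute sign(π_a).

+1

Start at x=4: 4 → 9 → 11 → 34 → 21 → 1 → 30 → … (one orbit).
Cycle type of π: 18×2 + 1; total 3 cycles.
n − c = 37 − 3 = 34; sign = (−1)^34 = +1.
Zolotarev: (30|37) = +1, matching the cycle-count sign.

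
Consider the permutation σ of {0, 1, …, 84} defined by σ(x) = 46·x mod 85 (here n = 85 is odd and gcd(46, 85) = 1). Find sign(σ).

Orbit of 71 under x↦46x: [71, 36, 41, 16, 56, 26, 6]… (length divides ord_85(46)).
π_46 has 10 disjoint cycles with lengths [16, 16, 16, 16, 16, 1, 1, 1, 1, 1] on {0,…,84}.
sign(π) = (−1)^{n − #cycles} = (−1)^{85−10} = (−1)^75 = -1.
Check: (46/85) = -1 by Zolotarev.

-1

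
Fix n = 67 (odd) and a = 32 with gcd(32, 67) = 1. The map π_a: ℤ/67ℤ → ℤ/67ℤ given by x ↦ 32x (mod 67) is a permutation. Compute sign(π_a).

-1

Trace 34: π^k(34) = [34, 16, 43, 36, 13, 14, 46] for k=0..6.
Decompose π into cycles: lengths [66, 1] (2 cycles, including the fixed point 0).
With 2 cycles on 67 points, sign = (−1)^{67−2} = -1.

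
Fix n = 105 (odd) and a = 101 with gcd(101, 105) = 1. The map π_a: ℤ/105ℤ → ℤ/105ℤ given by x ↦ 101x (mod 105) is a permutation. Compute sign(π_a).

Trace 46: π^k(46) = [46, 26, 1, 101, 16, 41] for k=0..5.
The orbit structure of x ↦ 101x mod 105: 25 orbits of sizes [6, 6, 6, 6, 6, 6, 6, 6, 6, 6, 6, 6, 6, 6, 6, 2, 2, 2, 2, 2, 1, 1, 1, 1, 1].
25 cycles on 105: each ℓ→(−1)^(ℓ−1), product (−1)^80 = +1.
Via Zolotarev, sign(π_{101}) = (101|105) = +1.

+1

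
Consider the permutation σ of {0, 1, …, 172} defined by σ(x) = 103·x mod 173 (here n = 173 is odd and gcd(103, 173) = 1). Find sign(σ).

-1

Trace 115: π^k(115) = [115, 81, 39, 38, 108, 52, 166] for k=0..6.
Decompose π into cycles: lengths [172, 1] (2 cycles, including the fixed point 0).
sign(π) = (−1)^{n − #cycles} = (−1)^{173−2} = (−1)^171 = -1.
(103|173)_J = -1 (Zolotarev's lemma cross-check).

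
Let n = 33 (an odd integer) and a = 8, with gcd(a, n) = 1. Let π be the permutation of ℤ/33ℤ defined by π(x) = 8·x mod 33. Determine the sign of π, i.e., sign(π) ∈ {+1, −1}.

Trace 4: π^k(4) = [4, 32, 25, 2, 16, 29, 1] for k=0..6.
Decompose π into cycles: lengths [10, 10, 10, 2, 1] (5 cycles, including the fixed point 0).
sign(π) = (−1)^{n − #cycles} = (−1)^{33−5} = (−1)^28 = +1.
Zolotarev: (8|33) = +1, matching the cycle-count sign.

+1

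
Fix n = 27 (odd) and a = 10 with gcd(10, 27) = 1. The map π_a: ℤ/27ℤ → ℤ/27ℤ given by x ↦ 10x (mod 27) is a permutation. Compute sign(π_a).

Orbit of 1 under x↦10x: [1, 10, 19]… (length divides ord_27(10)).
Cycle type of π: 3×6 + 1×9; total 15 cycles.
27 − 15 = 12 transpositions; sign(π) = (−1)^12 = +1.

+1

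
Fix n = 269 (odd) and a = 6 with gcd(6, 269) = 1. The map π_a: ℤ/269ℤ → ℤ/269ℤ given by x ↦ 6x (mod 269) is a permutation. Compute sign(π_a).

+1

Start at x=43: 43 → 258 → 203 → 142 → 45 → 1 → 6 → … (one orbit).
3 cycles of lengths [134, 134, 1].
3 cycles on 269: each ℓ→(−1)^(ℓ−1), product (−1)^266 = +1.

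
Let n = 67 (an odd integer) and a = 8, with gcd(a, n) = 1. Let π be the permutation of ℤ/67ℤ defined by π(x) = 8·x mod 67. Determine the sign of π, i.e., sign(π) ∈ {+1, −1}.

-1

Start at x=22: 22 → 42 → 1 → 8 → 64 → 43 → 9 → … (one orbit).
Cycle lengths of π_8 on ℤ/67ℤ: [22, 22, 22, 1]; 4 cycles in total.
67 − 4 = 63 transpositions; sign(π) = (−1)^63 = -1.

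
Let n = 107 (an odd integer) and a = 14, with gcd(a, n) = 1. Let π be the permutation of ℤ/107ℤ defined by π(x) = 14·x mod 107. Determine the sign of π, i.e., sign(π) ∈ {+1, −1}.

+1

Start at x=92: 92 → 4 → 56 → 35 → 62 → 12 → 61 → … (one orbit).
The orbit structure of x ↦ 14x mod 107: 3 orbits of sizes [53, 53, 1].
Σ(ℓ_i−1) = 107−3 = 104; sign = (−1)^104 = +1.
Via Zolotarev, sign(π_{14}) = (14|107) = +1.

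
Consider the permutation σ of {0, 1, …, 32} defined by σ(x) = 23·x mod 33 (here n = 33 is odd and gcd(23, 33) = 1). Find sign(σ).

-1

Orbit of 1 under x↦23x: [1, 23]… (length divides ord_33(23)).
Cycle lengths of π_23 on ℤ/33ℤ: [2, 2, 2, 2, 2, 2, 2, 2, 2, 2, 2, 1, 1, 1, 1, 1, 1, 1, 1, 1, 1, 1]; 22 cycles in total.
n − c = 33 − 22 = 11; sign = (−1)^11 = -1.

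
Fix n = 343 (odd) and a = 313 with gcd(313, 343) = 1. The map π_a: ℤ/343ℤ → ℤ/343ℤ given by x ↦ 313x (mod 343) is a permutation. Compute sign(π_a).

Trace 226: π^k(226) = [226, 80, 1, 313, 214, 97, 177] for k=0..6.
Cycle type of π: 42×7 + 6×8 + 1; total 16 cycles.
343 − 16 = 327 transpositions; sign(π) = (−1)^327 = -1.
Zolotarev: (313|343) = -1, matching the cycle-count sign.

-1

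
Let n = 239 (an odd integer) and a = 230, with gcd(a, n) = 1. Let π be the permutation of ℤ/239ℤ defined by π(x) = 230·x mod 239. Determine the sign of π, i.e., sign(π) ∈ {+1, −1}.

-1

Start at x=56: 56 → 213 → 234 → 45 → 73 → 60 → 177 → … (one orbit).
π_230 has 2 disjoint cycles with lengths [238, 1] on {0,…,238}.
239 − 2 = 237 transpositions; sign(π) = (−1)^237 = -1.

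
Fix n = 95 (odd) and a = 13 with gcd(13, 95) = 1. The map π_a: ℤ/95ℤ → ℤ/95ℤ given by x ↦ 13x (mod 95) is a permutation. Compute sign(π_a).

Trace 49: π^k(49) = [49, 67, 16, 18, 44, 2, 26] for k=0..6.
Decompose π into cycles: lengths [36, 36, 18, 4, 1] (5 cycles, including the fixed point 0).
With 5 cycles on 95 points, sign = (−1)^{95−5} = +1.
(13|95)_J = +1 (Zolotarev's lemma cross-check).

+1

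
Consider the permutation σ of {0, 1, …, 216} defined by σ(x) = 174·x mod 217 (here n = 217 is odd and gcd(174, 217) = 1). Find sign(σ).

Trace 36: π^k(36) = [36, 188, 162, 195, 78, 118, 134] for k=0..6.
π_174 has 12 disjoint cycles with lengths [30, 30, 30, 30, 30, 30, 15, 15, 2, 2, 2, 1] on {0,…,216}.
n − c = 217 − 12 = 205; sign = (−1)^205 = -1.

-1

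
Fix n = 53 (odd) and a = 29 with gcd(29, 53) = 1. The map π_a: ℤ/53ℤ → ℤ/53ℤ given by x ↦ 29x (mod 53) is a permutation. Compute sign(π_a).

Trace 46: π^k(46) = [46, 9, 49, 43, 28, 17, 16] for k=0..6.
The orbit structure of x ↦ 29x mod 53: 3 orbits of sizes [26, 26, 1].
Σ(ℓ_i−1) = 53−3 = 50; sign = (−1)^50 = +1.
Check: (29/53) = +1 by Zolotarev.

+1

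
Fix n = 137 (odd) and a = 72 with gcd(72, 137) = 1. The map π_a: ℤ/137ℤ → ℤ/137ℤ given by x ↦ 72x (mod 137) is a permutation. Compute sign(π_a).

+1

Trace 74: π^k(74) = [74, 122, 16, 56, 59, 1, 72] for k=0..6.
Cycle type of π: 17×8 + 1; total 9 cycles.
n − c = 137 − 9 = 128; sign = (−1)^128 = +1.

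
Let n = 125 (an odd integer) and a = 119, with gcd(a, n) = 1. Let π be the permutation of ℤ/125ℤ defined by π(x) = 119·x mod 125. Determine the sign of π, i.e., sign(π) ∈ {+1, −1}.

Orbit of 116 under x↦119x: [116, 54, 51, 69, 86, 109, 96]… (length divides ord_125(119)).
Cycle lengths of π_119 on ℤ/125ℤ: [50, 50, 10, 10, 2, 2, 1]; 7 cycles in total.
sign(π) = (−1)^{n − #cycles} = (−1)^{125−7} = (−1)^118 = +1.
Zolotarev: (119|125) = +1, matching the cycle-count sign.

+1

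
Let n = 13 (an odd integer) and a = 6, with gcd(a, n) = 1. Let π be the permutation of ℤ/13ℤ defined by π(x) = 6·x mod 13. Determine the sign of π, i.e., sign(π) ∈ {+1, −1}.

-1

Start at x=7: 7 → 3 → 5 → 4 → 11 → 1 → 6 → … (one orbit).
The orbit structure of x ↦ 6x mod 13: 2 orbits of sizes [12, 1].
n − c = 13 − 2 = 11; sign = (−1)^11 = -1.
The Jacobi symbol (6|13) = -1 (Zolotarev) agrees.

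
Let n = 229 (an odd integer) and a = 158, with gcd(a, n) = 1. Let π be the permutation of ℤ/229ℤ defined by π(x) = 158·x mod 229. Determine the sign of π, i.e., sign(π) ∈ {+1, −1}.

Start at x=161: 161 → 19 → 25 → 57 → 75 → 171 → 225 → … (one orbit).
Cycle lengths of π_158 on ℤ/229ℤ: [57, 57, 57, 57, 1]; 5 cycles in total.
229 − 5 = 224 transpositions; sign(π) = (−1)^224 = +1.
Zolotarev: (158|229) = +1, matching the cycle-count sign.

+1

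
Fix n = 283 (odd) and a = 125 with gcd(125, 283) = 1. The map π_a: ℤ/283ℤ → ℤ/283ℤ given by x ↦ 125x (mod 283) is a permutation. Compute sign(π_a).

-1

Orbit of 250 under x↦125x: [250, 120, 1, 125, 60, 142, 204]… (length divides ord_283(125)).
Cycle type of π: 94×3 + 1; total 4 cycles.
n − c = 283 − 4 = 279; sign = (−1)^279 = -1.
Via Zolotarev, sign(π_{125}) = (125|283) = -1.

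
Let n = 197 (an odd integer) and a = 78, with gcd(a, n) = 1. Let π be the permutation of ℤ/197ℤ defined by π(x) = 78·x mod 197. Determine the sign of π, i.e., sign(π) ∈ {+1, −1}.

-1

Trace 78: π^k(78) = [78, 174, 176, 135, 89, 47, 120] for k=0..6.
2 cycles of lengths [196, 1].
197 − 2 = 195 transpositions; sign(π) = (−1)^195 = -1.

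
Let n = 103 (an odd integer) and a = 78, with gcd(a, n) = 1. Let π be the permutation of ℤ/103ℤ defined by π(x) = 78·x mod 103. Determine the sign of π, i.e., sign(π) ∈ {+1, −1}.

-1

Orbit of 69 under x↦78x: [69, 26, 71, 79, 85, 38, 80]… (length divides ord_103(78)).
Cycle type of π: 102 + 1; total 2 cycles.
103 − 2 = 101 transpositions; sign(π) = (−1)^101 = -1.
Zolotarev: (78|103) = -1, matching the cycle-count sign.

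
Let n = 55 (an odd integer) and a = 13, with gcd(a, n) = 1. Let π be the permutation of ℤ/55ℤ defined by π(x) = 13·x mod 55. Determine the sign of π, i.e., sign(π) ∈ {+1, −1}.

+1

Orbit of 9 under x↦13x: [9, 7, 36, 28, 34, 2, 26]… (length divides ord_55(13)).
Decompose π into cycles: lengths [20, 20, 10, 4, 1] (5 cycles, including the fixed point 0).
5 cycles on 55: each ℓ→(−1)^(ℓ−1), product (−1)^50 = +1.
Check: (13/55) = +1 by Zolotarev.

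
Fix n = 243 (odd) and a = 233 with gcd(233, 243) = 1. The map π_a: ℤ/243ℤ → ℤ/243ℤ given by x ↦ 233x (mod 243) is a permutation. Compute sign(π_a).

Trace 55: π^k(55) = [55, 179, 154, 161, 91, 62, 109] for k=0..6.
Decompose π into cycles: lengths [54, 54, 54, 18, 18, 18, 6, 6, 6, 2, 2, 2, 2, 1] (14 cycles, including the fixed point 0).
With 14 cycles on 243 points, sign = (−1)^{243−14} = -1.

-1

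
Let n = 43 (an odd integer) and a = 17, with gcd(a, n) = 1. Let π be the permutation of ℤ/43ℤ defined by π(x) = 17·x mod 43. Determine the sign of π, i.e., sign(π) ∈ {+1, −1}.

Trace 25: π^k(25) = [25, 38, 1, 17, 31, 11, 15] for k=0..6.
3 cycles of lengths [21, 21, 1].
Σ(ℓ_i−1) = 43−3 = 40; sign = (−1)^40 = +1.
The Jacobi symbol (17|43) = +1 (Zolotarev) agrees.

+1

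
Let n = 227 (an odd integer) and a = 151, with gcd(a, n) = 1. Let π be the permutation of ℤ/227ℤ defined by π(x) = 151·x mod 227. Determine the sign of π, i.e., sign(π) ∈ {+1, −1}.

Orbit of 224 under x↦151x: [224, 1, 151, 101, 42, 213, 156]… (length divides ord_227(151)).
Decompose π into cycles: lengths [226, 1] (2 cycles, including the fixed point 0).
sign(π) = (−1)^{n − #cycles} = (−1)^{227−2} = (−1)^225 = -1.
Via Zolotarev, sign(π_{151}) = (151|227) = -1.

-1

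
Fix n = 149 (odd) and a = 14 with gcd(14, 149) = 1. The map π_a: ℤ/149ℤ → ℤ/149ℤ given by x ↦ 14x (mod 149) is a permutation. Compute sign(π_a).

-1

Start at x=31: 31 → 136 → 116 → 134 → 88 → 40 → 113 → … (one orbit).
The orbit structure of x ↦ 14x mod 149: 2 orbits of sizes [148, 1].
With 2 cycles on 149 points, sign = (−1)^{149−2} = -1.
Zolotarev: (14|149) = -1, matching the cycle-count sign.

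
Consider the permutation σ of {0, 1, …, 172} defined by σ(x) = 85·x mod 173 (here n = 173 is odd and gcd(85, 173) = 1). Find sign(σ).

Start at x=6: 6 → 164 → 100 → 23 → 52 → 95 → 117 → … (one orbit).
The orbit structure of x ↦ 85x mod 173: 5 orbits of sizes [43, 43, 43, 43, 1].
Σ(ℓ_i−1) = 173−5 = 168; sign = (−1)^168 = +1.
Zolotarev: (85|173) = +1, matching the cycle-count sign.

+1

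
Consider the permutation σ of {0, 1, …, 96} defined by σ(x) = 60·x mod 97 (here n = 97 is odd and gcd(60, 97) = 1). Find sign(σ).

-1

Trace 91: π^k(91) = [91, 28, 31, 17, 50, 90, 65] for k=0..6.
Cycle lengths of π_60 on ℤ/97ℤ: [96, 1]; 2 cycles in total.
sign(π) = (−1)^{n − #cycles} = (−1)^{97−2} = (−1)^95 = -1.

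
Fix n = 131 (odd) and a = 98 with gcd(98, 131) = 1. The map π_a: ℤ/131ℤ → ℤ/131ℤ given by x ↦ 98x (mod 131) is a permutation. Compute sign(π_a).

Orbit of 32 under x↦98x: [32, 123, 2, 65, 82, 45, 87]… (length divides ord_131(98)).
Decompose π into cycles: lengths [130, 1] (2 cycles, including the fixed point 0).
131 − 2 = 129 transpositions; sign(π) = (−1)^129 = -1.
Zolotarev: (98|131) = -1, matching the cycle-count sign.

-1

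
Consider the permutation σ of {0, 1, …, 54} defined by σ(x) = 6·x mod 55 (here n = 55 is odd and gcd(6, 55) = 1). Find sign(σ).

Start at x=46: 46 → 1 → 6 → 36 → 51 → 31 → 21 → … (one orbit).
Cycle type of π: 10×5 + 1×5; total 10 cycles.
55 − 10 = 45 transpositions; sign(π) = (−1)^45 = -1.
Check: (6/55) = -1 by Zolotarev.

-1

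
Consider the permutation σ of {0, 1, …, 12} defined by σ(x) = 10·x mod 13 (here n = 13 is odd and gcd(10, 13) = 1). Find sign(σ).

+1

Start at x=3: 3 → 4 → 1 → 10 → 9 → 12 → 3 (one orbit).
Cycle type of π: 6×2 + 1; total 3 cycles.
With 3 cycles on 13 points, sign = (−1)^{13−3} = +1.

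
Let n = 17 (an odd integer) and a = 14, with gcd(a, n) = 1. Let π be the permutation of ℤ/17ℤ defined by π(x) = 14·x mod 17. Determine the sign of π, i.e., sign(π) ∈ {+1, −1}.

Trace 10: π^k(10) = [10, 4, 5, 2, 11, 1, 14] for k=0..6.
The orbit structure of x ↦ 14x mod 17: 2 orbits of sizes [16, 1].
17 − 2 = 15 transpositions; sign(π) = (−1)^15 = -1.
Zolotarev: (14|17) = -1, matching the cycle-count sign.

-1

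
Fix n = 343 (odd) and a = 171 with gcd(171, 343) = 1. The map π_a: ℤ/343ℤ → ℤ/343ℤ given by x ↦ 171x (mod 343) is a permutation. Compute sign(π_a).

Trace 82: π^k(82) = [82, 302, 192, 247, 48, 319, 12] for k=0..6.
Decompose π into cycles: lengths [294, 42, 6, 1] (4 cycles, including the fixed point 0).
343 − 4 = 339 transpositions; sign(π) = (−1)^339 = -1.

-1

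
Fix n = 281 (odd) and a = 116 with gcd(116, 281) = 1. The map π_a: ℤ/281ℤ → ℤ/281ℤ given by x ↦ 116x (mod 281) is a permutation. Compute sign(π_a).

Orbit of 280 under x↦116x: [280, 165, 32, 59, 100, 79, 172]… (length divides ord_281(116)).
Cycle type of π: 14×20 + 1; total 21 cycles.
With 21 cycles on 281 points, sign = (−1)^{281−21} = +1.

+1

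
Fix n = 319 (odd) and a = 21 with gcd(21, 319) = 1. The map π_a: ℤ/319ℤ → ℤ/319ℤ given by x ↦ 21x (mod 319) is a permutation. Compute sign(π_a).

Orbit of 32 under x↦21x: [32, 34, 76, 1, 21, 122, 10]… (length divides ord_319(21)).
Decompose π into cycles: lengths [28, 28, 28, 28, 28, 28, 28, 28, 28, 28, 28, 2, 2, 2, 2, 2, 1] (17 cycles, including the fixed point 0).
n − c = 319 − 17 = 302; sign = (−1)^302 = +1.
Via Zolotarev, sign(π_{21}) = (21|319) = +1.

+1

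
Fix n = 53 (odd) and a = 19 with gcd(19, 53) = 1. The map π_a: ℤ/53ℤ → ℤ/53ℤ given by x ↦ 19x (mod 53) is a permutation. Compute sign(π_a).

Orbit of 21 under x↦19x: [21, 28, 2, 38, 33, 44, 41]… (length divides ord_53(19)).
Cycle lengths of π_19 on ℤ/53ℤ: [52, 1]; 2 cycles in total.
n − c = 53 − 2 = 51; sign = (−1)^51 = -1.
(19|53)_J = -1 (Zolotarev's lemma cross-check).

-1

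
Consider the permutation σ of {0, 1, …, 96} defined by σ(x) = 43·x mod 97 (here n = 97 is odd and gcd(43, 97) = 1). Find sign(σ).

Trace 47: π^k(47) = [47, 81, 88, 1, 43, 6, 64] for k=0..6.
Cycle lengths of π_43 on ℤ/97ℤ: [24, 24, 24, 24, 1]; 5 cycles in total.
5 cycles on 97: each ℓ→(−1)^(ℓ−1), product (−1)^92 = +1.

+1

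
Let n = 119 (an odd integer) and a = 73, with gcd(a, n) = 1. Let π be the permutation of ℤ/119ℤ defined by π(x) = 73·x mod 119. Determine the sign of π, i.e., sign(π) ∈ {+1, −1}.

Trace 75: π^k(75) = [75, 1, 73, 93, 6, 81, 82] for k=0..6.
5 cycles of lengths [48, 48, 16, 6, 1].
119 − 5 = 114 transpositions; sign(π) = (−1)^114 = +1.

+1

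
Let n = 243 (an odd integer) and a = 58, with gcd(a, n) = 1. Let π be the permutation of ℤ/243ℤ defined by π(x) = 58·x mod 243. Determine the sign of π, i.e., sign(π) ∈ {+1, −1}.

+1

Start at x=151: 151 → 10 → 94 → 106 → 73 → 103 → 142 → … (one orbit).
11 cycles of lengths [81, 81, 27, 27, 9, 9, 3, 3, 1, 1, 1].
243 − 11 = 232 transpositions; sign(π) = (−1)^232 = +1.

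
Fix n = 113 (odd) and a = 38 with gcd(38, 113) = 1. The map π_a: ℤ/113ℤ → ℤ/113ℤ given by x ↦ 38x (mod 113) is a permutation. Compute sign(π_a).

-1

Orbit of 95 under x↦38x: [95, 107, 111, 37, 50, 92, 106]… (length divides ord_113(38)).
π_38 has 2 disjoint cycles with lengths [112, 1] on {0,…,112}.
2 cycles on 113: each ℓ→(−1)^(ℓ−1), product (−1)^111 = -1.
Via Zolotarev, sign(π_{38}) = (38|113) = -1.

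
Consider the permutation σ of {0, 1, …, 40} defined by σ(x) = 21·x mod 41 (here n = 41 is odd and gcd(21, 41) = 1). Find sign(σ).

Trace 9: π^k(9) = [9, 25, 33, 37, 39, 40, 20] for k=0..6.
The orbit structure of x ↦ 21x mod 41: 3 orbits of sizes [20, 20, 1].
3 cycles on 41: each ℓ→(−1)^(ℓ−1), product (−1)^38 = +1.

+1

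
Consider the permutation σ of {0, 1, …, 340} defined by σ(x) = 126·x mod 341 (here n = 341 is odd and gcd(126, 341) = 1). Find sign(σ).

+1

Start at x=295: 295 → 1 → 126 → 190 → 70 → 295 (one orbit).
Cycle lengths of π_126 on ℤ/341ℤ: [5, 5, 5, 5, 5, 5, 5, 5, 5, 5, 5, 5, 5, 5, 5, 5, 5, 5, 5, 5, 5, 5, 5, 5, 5, 5, 5, 5, 5, 5, 5, 5, 5, 5, 5, 5, 5, 5, 5, 5, 5, 5, 5, 5, 5, 5, 5, 5, 5, 5, 5, 5, 5, 5, 5, 5, 5, 5, 5, 5, 5, 5, 5, 5, 5, 5, 5, 5, 1]; 69 cycles in total.
sign(π) = (−1)^{n − #cycles} = (−1)^{341−69} = (−1)^272 = +1.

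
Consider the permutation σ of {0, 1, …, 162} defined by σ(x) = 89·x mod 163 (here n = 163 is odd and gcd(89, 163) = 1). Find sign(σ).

-1

Start at x=61: 61 → 50 → 49 → 123 → 26 → 32 → 77 → … (one orbit).
The orbit structure of x ↦ 89x mod 163: 2 orbits of sizes [162, 1].
2 cycles on 163: each ℓ→(−1)^(ℓ−1), product (−1)^161 = -1.
Via Zolotarev, sign(π_{89}) = (89|163) = -1.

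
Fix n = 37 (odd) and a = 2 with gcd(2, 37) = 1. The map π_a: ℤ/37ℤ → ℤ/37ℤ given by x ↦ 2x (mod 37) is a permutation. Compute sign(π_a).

Trace 33: π^k(33) = [33, 29, 21, 5, 10, 20, 3] for k=0..6.
Decompose π into cycles: lengths [36, 1] (2 cycles, including the fixed point 0).
n − c = 37 − 2 = 35; sign = (−1)^35 = -1.
(2|37)_J = -1 (Zolotarev's lemma cross-check).

-1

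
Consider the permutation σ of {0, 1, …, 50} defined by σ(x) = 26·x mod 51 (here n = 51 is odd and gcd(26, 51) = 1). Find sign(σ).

Orbit of 16 under x↦26x: [16, 8, 4, 2, 1, 26, 13]… (length divides ord_51(26)).
Cycle lengths of π_26 on ℤ/51ℤ: [8, 8, 8, 8, 8, 8, 2, 1]; 8 cycles in total.
With 8 cycles on 51 points, sign = (−1)^{51−8} = -1.
Check: (26/51) = -1 by Zolotarev.

-1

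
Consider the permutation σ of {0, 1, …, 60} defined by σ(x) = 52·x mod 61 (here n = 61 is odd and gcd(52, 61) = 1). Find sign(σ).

Trace 20: π^k(20) = [20, 3, 34, 60, 9, 41, 58] for k=0..6.
π_52 has 7 disjoint cycles with lengths [10, 10, 10, 10, 10, 10, 1] on {0,…,60}.
sign(π) = (−1)^{n − #cycles} = (−1)^{61−7} = (−1)^54 = +1.
(52|61)_J = +1 (Zolotarev's lemma cross-check).

+1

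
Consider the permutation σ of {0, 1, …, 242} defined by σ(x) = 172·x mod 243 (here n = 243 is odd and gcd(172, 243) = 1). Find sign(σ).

Orbit of 64 under x↦172x: [64, 73, 163, 91, 100, 190, 118]… (length divides ord_243(172)).
Decompose π into cycles: lengths [27, 27, 27, 27, 27, 27, 9, 9, 9, 9, 9, 9, 3, 3, 3, 3, 3, 3, 1, 1, 1, 1, 1, 1, 1, 1, 1] (27 cycles, including the fixed point 0).
n − c = 243 − 27 = 216; sign = (−1)^216 = +1.
Zolotarev: (172|243) = +1, matching the cycle-count sign.

+1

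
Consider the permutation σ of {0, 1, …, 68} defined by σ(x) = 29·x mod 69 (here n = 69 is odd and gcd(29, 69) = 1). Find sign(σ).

Orbit of 59 under x↦29x: [59, 55, 8, 25, 35, 49, 41]… (length divides ord_69(29)).
Cycle type of π: 22×2 + 11×2 + 2 + 1; total 6 cycles.
With 6 cycles on 69 points, sign = (−1)^{69−6} = -1.
Zolotarev: (29|69) = -1, matching the cycle-count sign.

-1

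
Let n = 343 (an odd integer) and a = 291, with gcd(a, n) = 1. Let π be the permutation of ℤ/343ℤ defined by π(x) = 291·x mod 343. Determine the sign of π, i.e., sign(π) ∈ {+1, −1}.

Start at x=312: 312 → 240 → 211 → 4 → 135 → 183 → 88 → … (one orbit).
Decompose π into cycles: lengths [147, 147, 21, 21, 3, 3, 1] (7 cycles, including the fixed point 0).
n − c = 343 − 7 = 336; sign = (−1)^336 = +1.
Via Zolotarev, sign(π_{291}) = (291|343) = +1.

+1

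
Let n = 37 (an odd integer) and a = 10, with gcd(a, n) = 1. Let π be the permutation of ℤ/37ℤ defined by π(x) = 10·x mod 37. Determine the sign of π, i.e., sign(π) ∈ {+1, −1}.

Trace 10: π^k(10) = [10, 26, 1] for k=0..2.
The orbit structure of x ↦ 10x mod 37: 13 orbits of sizes [3, 3, 3, 3, 3, 3, 3, 3, 3, 3, 3, 3, 1].
n − c = 37 − 13 = 24; sign = (−1)^24 = +1.
Zolotarev: (10|37) = +1, matching the cycle-count sign.

+1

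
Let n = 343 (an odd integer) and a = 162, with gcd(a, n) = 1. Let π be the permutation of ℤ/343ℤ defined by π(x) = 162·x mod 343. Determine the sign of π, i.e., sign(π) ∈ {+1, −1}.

+1

Trace 295: π^k(295) = [295, 113, 127, 337, 57, 316, 85] for k=0..6.
Decompose π into cycles: lengths [49, 49, 49, 49, 49, 49, 7, 7, 7, 7, 7, 7, 1, 1, 1, 1, 1, 1, 1] (19 cycles, including the fixed point 0).
With 19 cycles on 343 points, sign = (−1)^{343−19} = +1.
Zolotarev: (162|343) = +1, matching the cycle-count sign.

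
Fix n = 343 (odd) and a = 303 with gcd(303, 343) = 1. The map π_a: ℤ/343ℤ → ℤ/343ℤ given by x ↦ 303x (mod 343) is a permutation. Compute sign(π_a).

Orbit of 156 under x↦303x: [156, 277, 239, 44, 298, 85, 30]… (length divides ord_343(303)).
Decompose π into cycles: lengths [147, 147, 21, 21, 3, 3, 1] (7 cycles, including the fixed point 0).
n − c = 343 − 7 = 336; sign = (−1)^336 = +1.

+1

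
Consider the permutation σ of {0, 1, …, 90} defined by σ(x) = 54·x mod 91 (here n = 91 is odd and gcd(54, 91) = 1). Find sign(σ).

+1

Start at x=4: 4 → 34 → 16 → 45 → 64 → 89 → 74 → … (one orbit).
Cycle lengths of π_54 on ℤ/91ℤ: [12, 12, 12, 12, 12, 12, 12, 6, 1]; 9 cycles in total.
n − c = 91 − 9 = 82; sign = (−1)^82 = +1.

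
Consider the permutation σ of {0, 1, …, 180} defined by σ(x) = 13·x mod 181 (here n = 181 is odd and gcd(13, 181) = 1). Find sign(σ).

+1

Trace 43: π^k(43) = [43, 16, 27, 170, 38, 132, 87] for k=0..6.
Cycle type of π: 45×4 + 1; total 5 cycles.
sign(π) = (−1)^{n − #cycles} = (−1)^{181−5} = (−1)^176 = +1.
Via Zolotarev, sign(π_{13}) = (13|181) = +1.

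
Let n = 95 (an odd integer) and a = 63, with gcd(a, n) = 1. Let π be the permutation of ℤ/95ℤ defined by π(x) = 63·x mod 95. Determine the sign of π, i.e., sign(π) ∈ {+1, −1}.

Start at x=63: 63 → 74 → 7 → 61 → 43 → 49 → 47 → … (one orbit).
6 cycles of lengths [36, 36, 9, 9, 4, 1].
95 − 6 = 89 transpositions; sign(π) = (−1)^89 = -1.
(63|95)_J = -1 (Zolotarev's lemma cross-check).

-1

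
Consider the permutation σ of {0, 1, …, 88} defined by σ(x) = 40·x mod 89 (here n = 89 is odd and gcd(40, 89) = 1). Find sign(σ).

+1

Trace 47: π^k(47) = [47, 11, 84, 67, 10, 44, 69] for k=0..6.
Decompose π into cycles: lengths [44, 44, 1] (3 cycles, including the fixed point 0).
3 cycles on 89: each ℓ→(−1)^(ℓ−1), product (−1)^86 = +1.
Via Zolotarev, sign(π_{40}) = (40|89) = +1.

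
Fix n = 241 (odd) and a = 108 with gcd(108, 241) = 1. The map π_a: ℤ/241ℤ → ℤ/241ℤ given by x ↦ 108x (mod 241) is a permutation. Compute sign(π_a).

Orbit of 182 under x↦108x: [182, 135, 120, 187, 193, 118, 212]… (length divides ord_241(108)).
Decompose π into cycles: lengths [120, 120, 1] (3 cycles, including the fixed point 0).
241 − 3 = 238 transpositions; sign(π) = (−1)^238 = +1.
Check: (108/241) = +1 by Zolotarev.

+1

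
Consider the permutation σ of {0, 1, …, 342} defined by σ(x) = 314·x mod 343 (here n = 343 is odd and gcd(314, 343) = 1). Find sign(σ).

Start at x=55: 55 → 120 → 293 → 78 → 139 → 85 → 279 → … (one orbit).
π_314 has 10 disjoint cycles with lengths [98, 98, 98, 14, 14, 14, 2, 2, 2, 1] on {0,…,342}.
With 10 cycles on 343 points, sign = (−1)^{343−10} = -1.
(314|343)_J = -1 (Zolotarev's lemma cross-check).

-1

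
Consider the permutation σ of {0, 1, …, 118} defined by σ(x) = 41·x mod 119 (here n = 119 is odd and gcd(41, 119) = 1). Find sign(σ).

Trace 48: π^k(48) = [48, 64, 6, 8, 90, 1, 41] for k=0..6.
11 cycles of lengths [16, 16, 16, 16, 16, 16, 16, 2, 2, 2, 1].
With 11 cycles on 119 points, sign = (−1)^{119−11} = +1.
Zolotarev: (41|119) = +1, matching the cycle-count sign.

+1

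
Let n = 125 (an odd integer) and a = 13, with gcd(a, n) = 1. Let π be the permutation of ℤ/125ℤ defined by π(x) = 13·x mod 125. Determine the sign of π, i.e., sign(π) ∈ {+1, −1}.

Orbit of 36 under x↦13x: [36, 93, 84, 92, 71, 48, 124]… (length divides ord_125(13)).
Cycle type of π: 100 + 20 + 4 + 1; total 4 cycles.
Σ(ℓ_i−1) = 125−4 = 121; sign = (−1)^121 = -1.

-1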